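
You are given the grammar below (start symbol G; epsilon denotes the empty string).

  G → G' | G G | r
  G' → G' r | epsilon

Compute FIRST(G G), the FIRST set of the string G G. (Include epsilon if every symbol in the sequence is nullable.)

Add FIRST(G)\{epsilon} = { r }; G is nullable, continue.
Add FIRST(G)\{epsilon} = { r }; G is nullable, continue.
Every symbol is nullable, so include epsilon.

{ r, epsilon }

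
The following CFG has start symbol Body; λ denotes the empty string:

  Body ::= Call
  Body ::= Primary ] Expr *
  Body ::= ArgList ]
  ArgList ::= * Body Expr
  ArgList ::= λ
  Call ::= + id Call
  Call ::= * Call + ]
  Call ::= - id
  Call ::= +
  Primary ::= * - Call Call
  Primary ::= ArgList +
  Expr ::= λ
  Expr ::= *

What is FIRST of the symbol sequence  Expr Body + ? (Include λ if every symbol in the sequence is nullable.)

Add FIRST(Expr)\{λ} = { * }; Expr is nullable, continue.
Add FIRST(Body) = { *, +, -, ] }; Body is not nullable, stop.

{ *, +, -, ] }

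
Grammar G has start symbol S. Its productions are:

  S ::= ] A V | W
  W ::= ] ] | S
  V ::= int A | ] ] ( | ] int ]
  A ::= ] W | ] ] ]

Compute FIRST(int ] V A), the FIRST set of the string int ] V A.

int is a terminal; add {int} and stop.

{ int }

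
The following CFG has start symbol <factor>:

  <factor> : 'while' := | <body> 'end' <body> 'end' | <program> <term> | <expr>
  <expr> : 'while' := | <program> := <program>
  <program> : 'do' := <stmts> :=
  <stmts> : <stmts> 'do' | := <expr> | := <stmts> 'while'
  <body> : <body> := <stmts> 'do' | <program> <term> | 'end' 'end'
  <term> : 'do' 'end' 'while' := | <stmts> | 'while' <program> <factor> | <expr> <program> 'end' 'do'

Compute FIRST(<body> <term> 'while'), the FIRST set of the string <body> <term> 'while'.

{ 'do', 'end' }

Add FIRST(<body>) = { 'do', 'end' }; <body> is not nullable, stop.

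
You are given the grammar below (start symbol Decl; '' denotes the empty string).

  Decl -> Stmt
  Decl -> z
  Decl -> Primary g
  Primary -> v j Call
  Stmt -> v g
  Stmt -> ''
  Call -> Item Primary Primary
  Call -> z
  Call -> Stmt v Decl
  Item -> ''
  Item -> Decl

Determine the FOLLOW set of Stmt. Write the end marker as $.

In Decl -> Stmt: Stmt is at the end, add FOLLOW(Decl) = { $, g, v }.
In Call -> Stmt v Decl: add FIRST(v Decl) = { v }.
Union: FOLLOW(Stmt) = { $, g, v }.

{ $, g, v }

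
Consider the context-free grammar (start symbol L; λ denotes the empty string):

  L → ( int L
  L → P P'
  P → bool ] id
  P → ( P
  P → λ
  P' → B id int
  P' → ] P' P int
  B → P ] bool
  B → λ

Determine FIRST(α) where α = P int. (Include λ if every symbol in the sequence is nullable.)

Add FIRST(P)\{λ} = { (, bool }; P is nullable, continue.
int is a terminal; add {int} and stop.

{ (, bool, int }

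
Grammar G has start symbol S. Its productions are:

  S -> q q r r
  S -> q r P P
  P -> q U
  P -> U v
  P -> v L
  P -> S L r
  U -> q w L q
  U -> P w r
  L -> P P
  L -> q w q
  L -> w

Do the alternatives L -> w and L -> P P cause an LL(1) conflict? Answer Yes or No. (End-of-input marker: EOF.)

FIRST(w) = { w } and FIRST(P P) = { q, v }.
The FIRST sets are disjoint and neither alternative is nullable — no conflict.

No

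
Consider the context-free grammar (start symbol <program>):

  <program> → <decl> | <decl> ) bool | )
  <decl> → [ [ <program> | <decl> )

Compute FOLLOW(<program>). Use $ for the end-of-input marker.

<program> is the start symbol, so $ ∈ FOLLOW(<program>).
In <decl> → [ [ <program>: <program> is at the end, add FOLLOW(<decl>) = { $, ) }.
Union: FOLLOW(<program>) = { $, ) }.

{ $, ) }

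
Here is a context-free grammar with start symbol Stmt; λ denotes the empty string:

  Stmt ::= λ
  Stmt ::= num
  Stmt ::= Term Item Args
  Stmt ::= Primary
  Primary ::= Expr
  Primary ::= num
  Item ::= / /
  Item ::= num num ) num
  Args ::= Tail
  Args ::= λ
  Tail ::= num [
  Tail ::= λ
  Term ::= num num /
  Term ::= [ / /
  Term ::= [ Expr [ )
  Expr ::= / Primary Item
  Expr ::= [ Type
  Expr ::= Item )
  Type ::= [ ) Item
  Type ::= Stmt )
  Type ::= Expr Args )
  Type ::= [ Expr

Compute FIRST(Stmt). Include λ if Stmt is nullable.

{ /, [, num, λ }

Stmt ::= λ contributes λ.
Stmt ::= num contributes {num}.
From Stmt ::= Term Item Args: add FIRST(Term) = { [, num }.
From Stmt ::= Primary: add FIRST(Primary) = { /, [, num }.
Union: FIRST(Stmt) = { /, [, num, λ }.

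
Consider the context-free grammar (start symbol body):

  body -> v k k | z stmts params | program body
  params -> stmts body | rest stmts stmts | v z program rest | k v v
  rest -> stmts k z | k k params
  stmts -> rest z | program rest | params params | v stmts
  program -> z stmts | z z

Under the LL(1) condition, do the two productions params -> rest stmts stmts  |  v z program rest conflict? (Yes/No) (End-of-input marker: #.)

Yes

FIRST(rest stmts stmts) = { k, v, z } and FIRST(v z program rest) = { v }.
Both contain v, so the two alternatives are not disjoint — LL(1) conflict.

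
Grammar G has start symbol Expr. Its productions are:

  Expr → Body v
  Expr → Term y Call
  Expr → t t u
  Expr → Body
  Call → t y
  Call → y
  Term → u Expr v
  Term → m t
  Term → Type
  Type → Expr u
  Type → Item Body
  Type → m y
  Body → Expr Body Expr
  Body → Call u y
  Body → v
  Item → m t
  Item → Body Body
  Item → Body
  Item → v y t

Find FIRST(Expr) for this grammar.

From Expr → Body v: add FIRST(Body) = { m, t, u, v, y }.
From Expr → Term y Call: add FIRST(Term) = { m, t, u, v, y }.
Expr → t t u contributes {t}.
From Expr → Body: add FIRST(Body) = { m, t, u, v, y }.
Union: FIRST(Expr) = { m, t, u, v, y }.

{ m, t, u, v, y }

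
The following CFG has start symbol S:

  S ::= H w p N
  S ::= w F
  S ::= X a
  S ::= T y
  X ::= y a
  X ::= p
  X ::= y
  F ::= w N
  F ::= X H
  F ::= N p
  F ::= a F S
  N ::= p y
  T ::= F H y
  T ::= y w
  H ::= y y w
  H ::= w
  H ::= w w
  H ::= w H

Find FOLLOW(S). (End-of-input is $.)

{ $, a, p, w, y }

S is the start symbol, so $ ∈ FOLLOW(S).
In F ::= a F S: S is at the end, add FOLLOW(F) = { $, a, p, w, y }.
Union: FOLLOW(S) = { $, a, p, w, y }.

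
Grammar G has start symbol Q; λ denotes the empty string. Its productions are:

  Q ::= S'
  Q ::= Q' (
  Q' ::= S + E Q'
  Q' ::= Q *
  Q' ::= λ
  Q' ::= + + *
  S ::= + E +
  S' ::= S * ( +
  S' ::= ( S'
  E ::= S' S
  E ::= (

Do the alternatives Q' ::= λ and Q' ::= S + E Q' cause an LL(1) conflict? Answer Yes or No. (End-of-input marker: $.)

FIRST(λ) = { λ } and FIRST(S + E Q') = { + }.
The first is nullable but FOLLOW(Q') = { ( } is disjoint from FIRST of the second.

No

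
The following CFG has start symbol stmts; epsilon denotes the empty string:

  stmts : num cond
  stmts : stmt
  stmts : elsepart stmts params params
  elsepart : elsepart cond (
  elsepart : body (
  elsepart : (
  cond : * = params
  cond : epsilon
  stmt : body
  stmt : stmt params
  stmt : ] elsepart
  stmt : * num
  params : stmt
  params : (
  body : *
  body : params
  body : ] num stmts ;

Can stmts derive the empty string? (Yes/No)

No

Nullable nonterminals: cond.
No production of stmts has an RHS whose symbols are all nullable, so stmts is not nullable.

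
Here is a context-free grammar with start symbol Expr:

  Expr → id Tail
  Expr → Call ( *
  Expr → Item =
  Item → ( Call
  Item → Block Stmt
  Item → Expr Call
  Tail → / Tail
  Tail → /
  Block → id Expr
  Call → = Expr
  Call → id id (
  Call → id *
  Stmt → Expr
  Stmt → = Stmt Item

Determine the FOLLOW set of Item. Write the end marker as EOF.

In Expr → Item =: add FIRST(=) = { = }.
In Stmt → = Stmt Item: Item is at the end, add FOLLOW(Stmt) = { (, =, id }.
Union: FOLLOW(Item) = { (, =, id }.

{ (, =, id }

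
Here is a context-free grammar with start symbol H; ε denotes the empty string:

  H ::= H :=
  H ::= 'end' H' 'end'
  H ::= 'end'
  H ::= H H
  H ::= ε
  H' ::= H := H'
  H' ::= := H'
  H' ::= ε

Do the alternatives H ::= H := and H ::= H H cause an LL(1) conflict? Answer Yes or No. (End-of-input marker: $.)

Yes

FIRST(H :=) = { 'end', := } and FIRST(H H) = { 'end', :=, ε }.
Both contain 'end', so the two alternatives are not disjoint — LL(1) conflict.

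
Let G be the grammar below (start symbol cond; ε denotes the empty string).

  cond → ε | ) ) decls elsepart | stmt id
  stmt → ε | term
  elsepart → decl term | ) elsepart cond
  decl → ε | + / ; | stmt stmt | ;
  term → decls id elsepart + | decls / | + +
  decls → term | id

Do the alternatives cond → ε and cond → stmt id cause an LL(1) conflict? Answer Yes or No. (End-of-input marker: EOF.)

FIRST(ε) = { ε } and FIRST(stmt id) = { +, id }.
The first alternative is nullable and FOLLOW(cond) = { EOF, ), +, id } shares + with FIRST of the second — conflict.

Yes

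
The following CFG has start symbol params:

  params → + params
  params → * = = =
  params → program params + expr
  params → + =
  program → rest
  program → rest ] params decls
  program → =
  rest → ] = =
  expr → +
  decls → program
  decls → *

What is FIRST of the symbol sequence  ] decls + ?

{ ] }

] is a terminal; add {]} and stop.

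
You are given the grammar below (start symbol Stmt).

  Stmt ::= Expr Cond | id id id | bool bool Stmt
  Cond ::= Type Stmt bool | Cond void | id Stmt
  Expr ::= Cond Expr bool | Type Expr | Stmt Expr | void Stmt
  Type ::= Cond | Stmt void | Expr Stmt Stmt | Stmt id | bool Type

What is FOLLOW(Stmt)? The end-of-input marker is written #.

Stmt is the start symbol, so # ∈ FOLLOW(Stmt).
In Stmt ::= bool bool Stmt: Stmt is at the end, add FOLLOW(Stmt) = { #, bool, id, void }.
In Cond ::= Type Stmt bool: add FIRST(bool) = { bool }.
In Cond ::= id Stmt: Stmt is at the end, add FOLLOW(Cond) = { #, bool, id, void }.
In Expr ::= Stmt Expr: add FIRST(Expr) = { bool, id, void }.
In Expr ::= void Stmt: Stmt is at the end, add FOLLOW(Expr) = { bool, id, void }.
In Type ::= Stmt void: add FIRST(void) = { void }.
In Type ::= Expr Stmt Stmt: add FIRST(Stmt) = { bool, id, void }.
In Type ::= Expr Stmt Stmt: Stmt is at the end, add FOLLOW(Type) = { bool, id, void }.
In Type ::= Stmt id: add FIRST(id) = { id }.
Union: FOLLOW(Stmt) = { #, bool, id, void }.

{ #, bool, id, void }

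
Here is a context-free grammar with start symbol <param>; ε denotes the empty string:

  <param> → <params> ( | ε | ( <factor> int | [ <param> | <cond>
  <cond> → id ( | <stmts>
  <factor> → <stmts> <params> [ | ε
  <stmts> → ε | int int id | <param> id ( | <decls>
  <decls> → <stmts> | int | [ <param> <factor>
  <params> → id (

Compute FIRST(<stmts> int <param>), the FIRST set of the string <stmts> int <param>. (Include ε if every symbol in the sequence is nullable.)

{ (, [, id, int }

Add FIRST(<stmts>)\{ε} = { (, [, id, int }; <stmts> is nullable, continue.
int is a terminal; add {int} and stop.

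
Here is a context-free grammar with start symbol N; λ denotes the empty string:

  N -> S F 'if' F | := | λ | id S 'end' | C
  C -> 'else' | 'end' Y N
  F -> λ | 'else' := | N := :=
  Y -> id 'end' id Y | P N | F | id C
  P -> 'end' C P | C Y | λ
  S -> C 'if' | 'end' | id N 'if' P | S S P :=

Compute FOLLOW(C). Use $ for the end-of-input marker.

In N -> C: C is at the end, add FOLLOW(N) = { $, 'else', 'end', 'if', :=, id }.
In Y -> id C: C is at the end, add FOLLOW(Y) = { $, 'else', 'end', 'if', :=, id }.
In P -> 'end' C P: add FIRST(P)\{λ} = { 'else', 'end' }.
  Since P is nullable, also add FOLLOW(P) = { $, 'else', 'end', 'if', :=, id }.
In P -> C Y: add FIRST(Y)\{λ} = { 'else', 'end', :=, id }.
  Since Y is nullable, also add FOLLOW(P) = { $, 'else', 'end', 'if', :=, id }.
In S -> C 'if': add FIRST('if') = { 'if' }.
Union: FOLLOW(C) = { $, 'else', 'end', 'if', :=, id }.

{ $, 'else', 'end', 'if', :=, id }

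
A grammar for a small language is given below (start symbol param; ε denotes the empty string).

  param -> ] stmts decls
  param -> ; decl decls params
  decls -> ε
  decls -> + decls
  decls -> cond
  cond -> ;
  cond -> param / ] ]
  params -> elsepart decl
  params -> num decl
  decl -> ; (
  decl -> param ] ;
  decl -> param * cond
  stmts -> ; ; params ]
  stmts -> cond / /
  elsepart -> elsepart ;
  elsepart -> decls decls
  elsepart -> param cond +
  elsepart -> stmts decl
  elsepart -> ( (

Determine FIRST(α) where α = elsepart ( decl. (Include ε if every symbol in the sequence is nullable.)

{ (, +, ;, ] }

Add FIRST(elsepart)\{ε} = { (, +, ;, ] }; elsepart is nullable, continue.
( is a terminal; add {(} and stop.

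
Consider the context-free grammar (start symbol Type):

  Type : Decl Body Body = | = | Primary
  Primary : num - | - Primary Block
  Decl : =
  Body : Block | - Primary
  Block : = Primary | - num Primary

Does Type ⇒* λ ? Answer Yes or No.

No

No nonterminal in this grammar is nullable.
No production of Type has an RHS whose symbols are all nullable, so Type is not nullable.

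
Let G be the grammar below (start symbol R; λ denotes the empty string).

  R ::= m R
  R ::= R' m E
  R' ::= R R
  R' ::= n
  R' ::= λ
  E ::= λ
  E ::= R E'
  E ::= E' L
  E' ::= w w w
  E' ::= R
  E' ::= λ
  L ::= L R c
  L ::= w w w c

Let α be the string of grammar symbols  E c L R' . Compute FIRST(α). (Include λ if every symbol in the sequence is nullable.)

{ c, m, n, w }

Add FIRST(E)\{λ} = { m, n, w }; E is nullable, continue.
c is a terminal; add {c} and stop.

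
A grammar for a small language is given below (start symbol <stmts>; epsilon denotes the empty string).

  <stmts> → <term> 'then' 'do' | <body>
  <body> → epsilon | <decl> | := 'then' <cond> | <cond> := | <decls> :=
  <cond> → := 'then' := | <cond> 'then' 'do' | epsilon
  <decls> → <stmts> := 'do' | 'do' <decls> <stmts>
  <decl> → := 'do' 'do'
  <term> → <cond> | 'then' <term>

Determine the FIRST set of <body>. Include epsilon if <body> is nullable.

{ 'do', 'then', :=, epsilon }

<body> → epsilon contributes epsilon.
From <body> → <decl>: add FIRST(<decl>) = { := }.
<body> → := 'then' <cond> contributes {:=}.
From <body> → <cond> :=: <cond> nullable, take FIRST(<cond>) ∪ {:=} = { 'then', := }.
From <body> → <decls> :=: add FIRST(<decls>) = { 'do', 'then', := }.
Union: FIRST(<body>) = { 'do', 'then', :=, epsilon }.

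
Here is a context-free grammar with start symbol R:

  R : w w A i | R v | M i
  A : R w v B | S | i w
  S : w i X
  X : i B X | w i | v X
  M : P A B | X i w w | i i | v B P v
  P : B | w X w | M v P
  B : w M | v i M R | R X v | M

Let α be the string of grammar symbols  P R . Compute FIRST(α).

{ i, v, w }

Add FIRST(P) = { i, v, w }; P is not nullable, stop.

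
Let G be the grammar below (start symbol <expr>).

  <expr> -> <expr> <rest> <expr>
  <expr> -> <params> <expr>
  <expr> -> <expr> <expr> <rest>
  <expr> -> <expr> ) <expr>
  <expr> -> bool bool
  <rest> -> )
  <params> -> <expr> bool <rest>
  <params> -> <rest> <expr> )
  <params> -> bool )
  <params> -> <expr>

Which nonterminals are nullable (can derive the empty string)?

No nonterminal has an empty production or an RHS whose symbols are all nullable.

{ } (none)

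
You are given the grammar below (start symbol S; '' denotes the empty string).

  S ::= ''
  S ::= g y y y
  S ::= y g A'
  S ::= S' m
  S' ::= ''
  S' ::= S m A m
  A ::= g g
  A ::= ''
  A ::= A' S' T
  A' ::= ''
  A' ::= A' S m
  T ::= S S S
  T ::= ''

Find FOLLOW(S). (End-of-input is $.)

{ $, g, m, y }

S is the start symbol, so $ ∈ FOLLOW(S).
In S' ::= S m A m: add FIRST(m A m) = { m }.
In A' ::= A' S m: add FIRST(m) = { m }.
In T ::= S S S: add FIRST(S S)\{''} = { g, m, y }.
  Since S S is nullable, also add FOLLOW(T) = { m }.
In T ::= S S S: add FIRST(S)\{''} = { g, m, y }.
  Since S is nullable, also add FOLLOW(T) = { m }.
In T ::= S S S: S is at the end, add FOLLOW(T) = { m }.
Union: FOLLOW(S) = { $, g, m, y }.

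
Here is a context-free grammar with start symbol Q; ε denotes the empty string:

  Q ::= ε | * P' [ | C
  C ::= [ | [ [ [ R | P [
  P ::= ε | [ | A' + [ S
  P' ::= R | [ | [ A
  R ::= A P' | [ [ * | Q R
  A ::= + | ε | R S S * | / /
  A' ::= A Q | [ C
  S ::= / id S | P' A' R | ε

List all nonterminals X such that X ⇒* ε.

{ A, A', P, Q, S }

Directly nullable (have an ε-production): Q, P, A, S.
A' ::= A Q with every symbol nullable, so A' is nullable.
No other nonterminal has a production whose RHS symbols are all nullable.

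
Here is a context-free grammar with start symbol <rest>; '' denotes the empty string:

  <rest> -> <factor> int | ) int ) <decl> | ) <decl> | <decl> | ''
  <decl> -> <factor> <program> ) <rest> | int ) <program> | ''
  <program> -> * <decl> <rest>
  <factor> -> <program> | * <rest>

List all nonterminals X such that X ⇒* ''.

{ <decl>, <rest> }

Directly nullable (have an ''-production): <rest>, <decl>.
No other nonterminal has a production whose RHS symbols are all nullable.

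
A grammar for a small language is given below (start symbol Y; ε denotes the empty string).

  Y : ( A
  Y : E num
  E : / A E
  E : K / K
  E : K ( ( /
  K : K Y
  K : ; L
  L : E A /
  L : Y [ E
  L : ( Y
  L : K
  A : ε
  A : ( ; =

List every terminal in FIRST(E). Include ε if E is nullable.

E : / A E contributes {/}.
From E : K / K: add FIRST(K) = { ; }.
From E : K ( ( /: add FIRST(K) = { ; }.
Union: FIRST(E) = { /, ; }.

{ /, ; }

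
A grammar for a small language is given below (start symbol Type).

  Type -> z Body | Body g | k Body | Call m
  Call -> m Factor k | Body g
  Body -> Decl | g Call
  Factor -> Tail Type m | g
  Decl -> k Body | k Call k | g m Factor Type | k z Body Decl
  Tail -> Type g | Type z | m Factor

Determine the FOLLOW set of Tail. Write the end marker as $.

{ g, k, m, z }

In Factor -> Tail Type m: add FIRST(Type m) = { g, k, m, z }.
Union: FOLLOW(Tail) = { g, k, m, z }.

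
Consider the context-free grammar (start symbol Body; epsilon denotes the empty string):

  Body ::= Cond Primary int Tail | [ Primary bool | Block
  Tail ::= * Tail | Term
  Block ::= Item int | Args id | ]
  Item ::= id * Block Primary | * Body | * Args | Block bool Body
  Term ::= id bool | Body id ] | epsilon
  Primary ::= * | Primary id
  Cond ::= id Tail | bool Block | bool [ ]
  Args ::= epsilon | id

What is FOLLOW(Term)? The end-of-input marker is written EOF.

In Tail ::= Term: Term is at the end, add FOLLOW(Tail) = { EOF, *, id, int }.
Union: FOLLOW(Term) = { EOF, *, id, int }.

{ EOF, *, id, int }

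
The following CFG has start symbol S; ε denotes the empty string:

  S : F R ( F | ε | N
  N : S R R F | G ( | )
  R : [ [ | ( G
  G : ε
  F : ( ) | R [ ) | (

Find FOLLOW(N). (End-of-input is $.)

In S : N: N is at the end, add FOLLOW(S) = { $, (, [ }.
Union: FOLLOW(N) = { $, (, [ }.

{ $, (, [ }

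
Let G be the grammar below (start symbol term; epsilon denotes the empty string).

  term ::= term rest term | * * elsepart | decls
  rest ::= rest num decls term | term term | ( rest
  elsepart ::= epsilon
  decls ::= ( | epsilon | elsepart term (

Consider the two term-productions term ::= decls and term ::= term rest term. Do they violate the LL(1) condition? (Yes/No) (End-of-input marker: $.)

FIRST(decls) = { (, *, num, epsilon } and FIRST(term rest term) = { (, *, num, epsilon }.
Both contain (, so the two alternatives are not disjoint — LL(1) conflict.

Yes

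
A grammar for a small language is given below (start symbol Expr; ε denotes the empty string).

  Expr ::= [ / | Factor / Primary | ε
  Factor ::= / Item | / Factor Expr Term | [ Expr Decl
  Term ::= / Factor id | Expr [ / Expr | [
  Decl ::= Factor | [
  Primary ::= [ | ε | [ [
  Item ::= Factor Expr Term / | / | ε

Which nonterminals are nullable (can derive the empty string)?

Directly nullable (have an ε-production): Expr, Primary, Item.
No other nonterminal has a production whose RHS symbols are all nullable.

{ Expr, Item, Primary }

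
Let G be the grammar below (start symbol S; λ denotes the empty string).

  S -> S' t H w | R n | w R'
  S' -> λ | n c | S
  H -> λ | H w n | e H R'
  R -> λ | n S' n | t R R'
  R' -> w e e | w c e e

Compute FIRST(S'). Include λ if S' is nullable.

{ n, t, w, λ }

S' -> λ contributes λ.
S' -> n c contributes {n}.
From S' -> S: add FIRST(S) = { n, t, w }.
Union: FIRST(S') = { n, t, w, λ }.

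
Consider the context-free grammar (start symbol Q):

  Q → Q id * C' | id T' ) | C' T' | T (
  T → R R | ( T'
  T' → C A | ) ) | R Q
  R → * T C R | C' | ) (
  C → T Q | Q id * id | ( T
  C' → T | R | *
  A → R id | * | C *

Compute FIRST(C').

From C' → T: add FIRST(T) = { (, ), * }.
From C' → R: add FIRST(R) = { (, ), * }.
C' → * contributes {*}.
Union: FIRST(C') = { (, ), * }.

{ (, ), * }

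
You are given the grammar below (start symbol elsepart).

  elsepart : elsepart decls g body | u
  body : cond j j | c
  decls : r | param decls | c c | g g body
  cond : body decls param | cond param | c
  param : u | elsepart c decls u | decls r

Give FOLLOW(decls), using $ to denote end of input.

{ c, g, r, u }

In elsepart : elsepart decls g body: add FIRST(g body) = { g }.
In decls : param decls: decls is at the end, add FOLLOW(decls) = { c, g, r, u }.
In cond : body decls param: add FIRST(param) = { c, g, r, u }.
In param : elsepart c decls u: add FIRST(u) = { u }.
In param : decls r: add FIRST(r) = { r }.
Union: FOLLOW(decls) = { c, g, r, u }.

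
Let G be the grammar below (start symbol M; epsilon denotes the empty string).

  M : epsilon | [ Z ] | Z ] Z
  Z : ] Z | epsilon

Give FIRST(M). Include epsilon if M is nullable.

{ [, ], epsilon }

M : epsilon contributes epsilon.
M : [ Z ] contributes {[}.
From M : Z ] Z: Z nullable, take FIRST(Z) ∪ {]} = { ] }.
Union: FIRST(M) = { [, ], epsilon }.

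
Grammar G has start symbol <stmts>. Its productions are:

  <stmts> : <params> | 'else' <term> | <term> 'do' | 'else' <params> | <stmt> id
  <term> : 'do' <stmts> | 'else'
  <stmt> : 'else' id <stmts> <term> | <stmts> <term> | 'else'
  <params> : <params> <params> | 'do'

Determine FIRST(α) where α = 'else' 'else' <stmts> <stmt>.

{ 'else' }

'else' is a terminal; add {'else'} and stop.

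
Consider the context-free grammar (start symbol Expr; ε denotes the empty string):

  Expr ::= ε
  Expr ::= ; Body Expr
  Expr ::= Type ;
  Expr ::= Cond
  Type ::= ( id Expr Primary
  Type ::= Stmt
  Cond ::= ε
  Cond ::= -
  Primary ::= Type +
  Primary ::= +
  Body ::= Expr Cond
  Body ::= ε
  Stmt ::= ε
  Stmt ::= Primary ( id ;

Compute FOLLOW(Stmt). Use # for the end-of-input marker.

In Type ::= Stmt: Stmt is at the end, add FOLLOW(Type) = { +, ; }.
Union: FOLLOW(Stmt) = { +, ; }.

{ +, ; }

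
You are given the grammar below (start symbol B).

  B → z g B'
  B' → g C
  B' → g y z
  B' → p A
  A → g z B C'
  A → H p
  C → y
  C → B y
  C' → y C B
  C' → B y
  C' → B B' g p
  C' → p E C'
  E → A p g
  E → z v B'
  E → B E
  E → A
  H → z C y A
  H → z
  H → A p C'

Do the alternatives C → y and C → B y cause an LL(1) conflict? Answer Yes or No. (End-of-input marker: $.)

No

FIRST(y) = { y } and FIRST(B y) = { z }.
The FIRST sets are disjoint and neither alternative is nullable — no conflict.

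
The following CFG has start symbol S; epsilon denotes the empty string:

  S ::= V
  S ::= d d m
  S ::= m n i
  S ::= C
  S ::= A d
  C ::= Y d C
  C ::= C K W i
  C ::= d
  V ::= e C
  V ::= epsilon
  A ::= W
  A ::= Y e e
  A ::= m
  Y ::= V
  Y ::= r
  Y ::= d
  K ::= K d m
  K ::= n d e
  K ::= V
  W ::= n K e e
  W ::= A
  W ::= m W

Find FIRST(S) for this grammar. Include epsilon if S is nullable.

{ d, e, m, n, r, epsilon }

From S ::= V: add FIRST(V) = { e, epsilon } (including epsilon since V is nullable).
S ::= d d m contributes {d}.
S ::= m n i contributes {m}.
From S ::= C: add FIRST(C) = { d, e, r }.
From S ::= A d: add FIRST(A) = { d, e, m, n, r }.
Union: FIRST(S) = { d, e, m, n, r, epsilon }.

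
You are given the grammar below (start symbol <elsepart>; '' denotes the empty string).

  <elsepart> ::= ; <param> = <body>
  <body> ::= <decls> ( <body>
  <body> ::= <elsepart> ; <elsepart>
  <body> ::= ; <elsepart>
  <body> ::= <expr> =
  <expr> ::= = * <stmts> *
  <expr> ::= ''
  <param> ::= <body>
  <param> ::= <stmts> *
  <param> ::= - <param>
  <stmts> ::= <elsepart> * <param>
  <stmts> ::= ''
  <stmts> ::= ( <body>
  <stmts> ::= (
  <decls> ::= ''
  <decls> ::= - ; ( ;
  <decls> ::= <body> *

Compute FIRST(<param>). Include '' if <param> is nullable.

{ (, *, -, ;, = }

From <param> ::= <body>: add FIRST(<body>) = { (, -, ;, = }.
From <param> ::= <stmts> *: <stmts> nullable, take FIRST(<stmts>) ∪ {*} = { (, *, ; }.
<param> ::= - <param> contributes {-}.
Union: FIRST(<param>) = { (, *, -, ;, = }.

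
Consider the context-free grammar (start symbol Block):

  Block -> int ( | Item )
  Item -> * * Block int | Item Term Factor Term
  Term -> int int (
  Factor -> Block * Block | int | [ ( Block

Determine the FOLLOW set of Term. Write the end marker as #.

In Item -> Item Term Factor Term: add FIRST(Factor Term) = { *, [, int }.
In Item -> Item Term Factor Term: Term is at the end, add FOLLOW(Item) = { ), int }.
Union: FOLLOW(Term) = { ), *, [, int }.

{ ), *, [, int }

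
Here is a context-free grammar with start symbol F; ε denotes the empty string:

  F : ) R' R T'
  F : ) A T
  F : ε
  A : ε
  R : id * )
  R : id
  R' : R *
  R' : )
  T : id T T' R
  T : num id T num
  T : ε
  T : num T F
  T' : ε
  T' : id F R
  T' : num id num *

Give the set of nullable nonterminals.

{ A, F, T, T' }

Directly nullable (have an ε-production): F, A, T, T'.
No other nonterminal has a production whose RHS symbols are all nullable.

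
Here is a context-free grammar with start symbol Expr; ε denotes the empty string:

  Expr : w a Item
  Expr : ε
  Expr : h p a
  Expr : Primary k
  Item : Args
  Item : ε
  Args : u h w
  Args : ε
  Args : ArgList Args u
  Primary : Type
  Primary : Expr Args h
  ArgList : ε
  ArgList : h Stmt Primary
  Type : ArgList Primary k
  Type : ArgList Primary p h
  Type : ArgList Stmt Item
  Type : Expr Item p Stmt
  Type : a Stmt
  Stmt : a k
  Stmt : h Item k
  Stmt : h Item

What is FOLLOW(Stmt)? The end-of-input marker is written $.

{ a, h, k, p, u, w }

In ArgList : h Stmt Primary: add FIRST(Primary) = { a, h, p, u, w }.
In Type : ArgList Stmt Item: add FIRST(Item)\{ε} = { h, u }.
  Since Item is nullable, also add FOLLOW(Type) = { a, h, k, p, u, w }.
In Type : Expr Item p Stmt: Stmt is at the end, add FOLLOW(Type) = { a, h, k, p, u, w }.
In Type : a Stmt: Stmt is at the end, add FOLLOW(Type) = { a, h, k, p, u, w }.
Union: FOLLOW(Stmt) = { a, h, k, p, u, w }.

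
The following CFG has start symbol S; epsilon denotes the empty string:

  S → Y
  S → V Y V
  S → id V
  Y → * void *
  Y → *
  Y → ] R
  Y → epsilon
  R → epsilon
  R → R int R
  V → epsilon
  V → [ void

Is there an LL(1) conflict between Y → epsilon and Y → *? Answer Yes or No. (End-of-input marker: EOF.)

No

FIRST(epsilon) = { epsilon } and FIRST(*) = { * }.
The first is nullable but FOLLOW(Y) = { EOF, [ } is disjoint from FIRST of the second.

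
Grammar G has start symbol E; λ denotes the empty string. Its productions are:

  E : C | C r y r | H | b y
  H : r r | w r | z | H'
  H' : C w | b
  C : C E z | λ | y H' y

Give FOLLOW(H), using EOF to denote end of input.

In E : H: H is at the end, add FOLLOW(E) = { EOF, z }.
Union: FOLLOW(H) = { EOF, z }.

{ EOF, z }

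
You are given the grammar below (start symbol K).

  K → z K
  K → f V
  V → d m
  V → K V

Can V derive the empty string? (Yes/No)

No

No nonterminal in this grammar is nullable.
No production of V has an RHS whose symbols are all nullable, so V is not nullable.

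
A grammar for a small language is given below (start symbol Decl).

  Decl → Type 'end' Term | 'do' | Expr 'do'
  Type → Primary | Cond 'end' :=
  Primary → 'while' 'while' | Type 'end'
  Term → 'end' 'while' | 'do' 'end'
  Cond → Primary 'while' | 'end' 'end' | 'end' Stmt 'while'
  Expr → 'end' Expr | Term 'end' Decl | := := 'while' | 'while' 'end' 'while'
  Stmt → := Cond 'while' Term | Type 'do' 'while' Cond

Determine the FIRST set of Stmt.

Stmt → := Cond 'while' Term contributes {:=}.
From Stmt → Type 'do' 'while' Cond: add FIRST(Type) = { 'end', 'while' }.
Union: FIRST(Stmt) = { 'end', 'while', := }.

{ 'end', 'while', := }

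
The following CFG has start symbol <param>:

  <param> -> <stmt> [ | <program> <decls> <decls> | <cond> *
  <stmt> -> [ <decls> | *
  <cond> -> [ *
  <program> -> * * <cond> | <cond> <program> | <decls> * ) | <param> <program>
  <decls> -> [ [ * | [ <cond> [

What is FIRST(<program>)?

<program> -> * * <cond> contributes {*}.
From <program> -> <cond> <program>: add FIRST(<cond>) = { [ }.
From <program> -> <decls> * ): add FIRST(<decls>) = { [ }.
From <program> -> <param> <program>: add FIRST(<param>) = { *, [ }.
Union: FIRST(<program>) = { *, [ }.

{ *, [ }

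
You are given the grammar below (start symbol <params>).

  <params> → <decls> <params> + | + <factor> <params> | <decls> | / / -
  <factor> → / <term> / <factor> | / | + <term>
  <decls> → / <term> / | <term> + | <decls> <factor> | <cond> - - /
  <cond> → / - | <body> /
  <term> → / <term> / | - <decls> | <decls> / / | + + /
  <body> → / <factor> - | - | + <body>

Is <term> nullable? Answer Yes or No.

No

No nonterminal in this grammar is nullable.
No production of <term> has an RHS whose symbols are all nullable, so <term> is not nullable.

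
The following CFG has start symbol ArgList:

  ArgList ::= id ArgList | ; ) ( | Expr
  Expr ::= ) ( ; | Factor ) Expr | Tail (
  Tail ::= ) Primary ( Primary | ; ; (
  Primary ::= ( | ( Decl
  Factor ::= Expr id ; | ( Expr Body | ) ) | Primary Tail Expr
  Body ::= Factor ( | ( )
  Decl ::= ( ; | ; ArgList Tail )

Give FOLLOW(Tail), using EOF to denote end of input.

{ (, ), ; }

In Expr ::= Tail (: add FIRST(() = { ( }.
In Factor ::= Primary Tail Expr: add FIRST(Expr) = { (, ), ; }.
In Decl ::= ; ArgList Tail ): add FIRST()) = { ) }.
Union: FOLLOW(Tail) = { (, ), ; }.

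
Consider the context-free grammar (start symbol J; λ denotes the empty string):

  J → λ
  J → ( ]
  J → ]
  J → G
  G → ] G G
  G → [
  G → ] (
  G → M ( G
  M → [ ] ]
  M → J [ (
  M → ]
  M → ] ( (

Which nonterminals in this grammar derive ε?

{ J }

Directly nullable (have an λ-production): J.
No other nonterminal has a production whose RHS symbols are all nullable.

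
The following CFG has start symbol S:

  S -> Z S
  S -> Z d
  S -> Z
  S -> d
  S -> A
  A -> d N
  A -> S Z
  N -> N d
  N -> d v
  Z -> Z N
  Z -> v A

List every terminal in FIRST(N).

{ d }

From N -> N d: add FIRST(N) = { d }.
N -> d v contributes {d}.
Union: FIRST(N) = { d }.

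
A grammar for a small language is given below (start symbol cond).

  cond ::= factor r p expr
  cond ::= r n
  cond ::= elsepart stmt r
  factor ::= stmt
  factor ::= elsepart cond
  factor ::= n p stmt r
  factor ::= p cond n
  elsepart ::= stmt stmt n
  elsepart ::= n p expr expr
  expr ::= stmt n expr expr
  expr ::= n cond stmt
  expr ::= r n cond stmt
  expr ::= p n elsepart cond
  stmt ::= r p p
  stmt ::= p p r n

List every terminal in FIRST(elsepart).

{ n, p, r }

From elsepart ::= stmt stmt n: add FIRST(stmt) = { p, r }.
elsepart ::= n p expr expr contributes {n}.
Union: FIRST(elsepart) = { n, p, r }.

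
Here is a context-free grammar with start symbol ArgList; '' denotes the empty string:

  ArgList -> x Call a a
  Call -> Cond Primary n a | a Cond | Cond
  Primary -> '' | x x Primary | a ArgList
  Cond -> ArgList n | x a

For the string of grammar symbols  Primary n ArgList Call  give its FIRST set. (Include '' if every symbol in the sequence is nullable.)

{ a, n, x }

Add FIRST(Primary)\{''} = { a, x }; Primary is nullable, continue.
n is a terminal; add {n} and stop.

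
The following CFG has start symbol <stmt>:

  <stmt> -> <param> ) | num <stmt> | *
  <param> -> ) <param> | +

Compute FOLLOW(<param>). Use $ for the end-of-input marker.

In <stmt> -> <param> ): add FIRST()) = { ) }.
In <param> -> ) <param>: <param> is at the end, add FOLLOW(<param>) = { ) }.
Union: FOLLOW(<param>) = { ) }.

{ ) }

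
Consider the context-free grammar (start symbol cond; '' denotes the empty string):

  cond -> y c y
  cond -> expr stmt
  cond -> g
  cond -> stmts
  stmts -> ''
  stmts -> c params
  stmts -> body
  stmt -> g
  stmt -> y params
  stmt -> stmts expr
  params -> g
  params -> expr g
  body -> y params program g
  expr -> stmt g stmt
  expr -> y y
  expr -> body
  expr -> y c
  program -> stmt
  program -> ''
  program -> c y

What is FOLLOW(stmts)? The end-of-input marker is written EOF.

{ EOF, c, g, y }

In cond -> stmts: stmts is at the end, add FOLLOW(cond) = { EOF }.
In stmt -> stmts expr: add FIRST(expr) = { c, g, y }.
Union: FOLLOW(stmts) = { EOF, c, g, y }.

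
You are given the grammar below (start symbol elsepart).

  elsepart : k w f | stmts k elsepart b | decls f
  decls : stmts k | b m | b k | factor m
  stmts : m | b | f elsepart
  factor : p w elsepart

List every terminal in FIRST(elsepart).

{ b, f, k, m, p }

elsepart : k w f contributes {k}.
From elsepart : stmts k elsepart b: add FIRST(stmts) = { b, f, m }.
From elsepart : decls f: add FIRST(decls) = { b, f, m, p }.
Union: FIRST(elsepart) = { b, f, k, m, p }.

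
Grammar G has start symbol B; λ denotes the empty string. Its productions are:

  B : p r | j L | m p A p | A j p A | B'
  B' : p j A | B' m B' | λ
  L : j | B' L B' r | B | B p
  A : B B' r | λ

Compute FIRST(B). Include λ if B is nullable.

B : p r contributes {p}.
B : j L contributes {j}.
B : m p A p contributes {m}.
From B : A j p A: A nullable, take FIRST(A) ∪ {j} = { j, m, p, r }.
From B : B': add FIRST(B') = { m, p, λ } (including λ since B' is nullable).
Union: FIRST(B) = { j, m, p, r, λ }.

{ j, m, p, r, λ }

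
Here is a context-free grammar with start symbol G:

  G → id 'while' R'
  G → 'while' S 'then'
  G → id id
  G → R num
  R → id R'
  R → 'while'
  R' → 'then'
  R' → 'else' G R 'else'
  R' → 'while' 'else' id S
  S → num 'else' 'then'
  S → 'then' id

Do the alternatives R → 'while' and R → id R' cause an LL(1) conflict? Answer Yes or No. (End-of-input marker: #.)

FIRST('while') = { 'while' } and FIRST(id R') = { id }.
The FIRST sets are disjoint and neither alternative is nullable — no conflict.

No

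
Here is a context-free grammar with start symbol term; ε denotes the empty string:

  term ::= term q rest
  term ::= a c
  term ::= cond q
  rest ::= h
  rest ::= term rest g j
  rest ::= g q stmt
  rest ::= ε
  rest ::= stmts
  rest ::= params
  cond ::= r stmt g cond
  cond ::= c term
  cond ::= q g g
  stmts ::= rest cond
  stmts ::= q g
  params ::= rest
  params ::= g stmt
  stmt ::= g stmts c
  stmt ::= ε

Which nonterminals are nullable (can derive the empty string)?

{ params, rest, stmt }

Directly nullable (have an ε-production): rest, stmt.
params ::= rest with every symbol nullable, so params is nullable.
No other nonterminal has a production whose RHS symbols are all nullable.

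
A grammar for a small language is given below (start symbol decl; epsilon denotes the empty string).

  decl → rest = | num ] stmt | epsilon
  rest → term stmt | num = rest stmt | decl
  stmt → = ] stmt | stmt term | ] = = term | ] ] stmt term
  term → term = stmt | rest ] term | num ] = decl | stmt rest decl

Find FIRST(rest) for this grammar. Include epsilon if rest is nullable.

From rest → term stmt: add FIRST(term) = { =, ], num }.
rest → num = rest stmt contributes {num}.
From rest → decl: add FIRST(decl) = { =, ], num, epsilon } (including epsilon since decl is nullable).
Union: FIRST(rest) = { =, ], num, epsilon }.

{ =, ], num, epsilon }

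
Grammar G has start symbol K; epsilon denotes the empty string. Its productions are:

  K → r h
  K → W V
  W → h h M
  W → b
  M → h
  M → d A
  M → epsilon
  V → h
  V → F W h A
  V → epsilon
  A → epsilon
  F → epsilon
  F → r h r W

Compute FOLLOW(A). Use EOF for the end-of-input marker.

{ EOF, b, h, r }

In M → d A: A is at the end, add FOLLOW(M) = { EOF, b, h, r }.
In V → F W h A: A is at the end, add FOLLOW(V) = { EOF }.
Union: FOLLOW(A) = { EOF, b, h, r }.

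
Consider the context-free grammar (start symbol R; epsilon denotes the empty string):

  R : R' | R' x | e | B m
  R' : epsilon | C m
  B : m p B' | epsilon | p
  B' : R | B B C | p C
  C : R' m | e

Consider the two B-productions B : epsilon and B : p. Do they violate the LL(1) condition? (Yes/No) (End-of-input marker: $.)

Yes

FIRST(epsilon) = { epsilon } and FIRST(p) = { p }.
The first alternative is nullable and FOLLOW(B) = { e, m, p } shares p with FIRST of the second — conflict.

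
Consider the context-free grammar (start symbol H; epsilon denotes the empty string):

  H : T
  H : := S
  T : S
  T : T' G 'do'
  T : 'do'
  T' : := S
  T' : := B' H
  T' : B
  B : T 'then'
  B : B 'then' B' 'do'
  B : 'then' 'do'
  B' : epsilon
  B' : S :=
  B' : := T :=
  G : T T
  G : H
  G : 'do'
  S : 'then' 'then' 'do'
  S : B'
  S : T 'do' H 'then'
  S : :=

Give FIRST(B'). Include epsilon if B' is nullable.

B' : epsilon contributes epsilon.
From B' : S :=: S nullable, take FIRST(S) ∪ {:=} = { 'do', 'then', := }.
B' : := T := contributes {:=}.
Union: FIRST(B') = { 'do', 'then', :=, epsilon }.

{ 'do', 'then', :=, epsilon }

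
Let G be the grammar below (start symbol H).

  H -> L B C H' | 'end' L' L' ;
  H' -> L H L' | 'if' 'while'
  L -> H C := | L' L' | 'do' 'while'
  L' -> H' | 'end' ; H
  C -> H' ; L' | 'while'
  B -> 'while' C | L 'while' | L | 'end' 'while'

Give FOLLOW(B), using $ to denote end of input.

In H -> L B C H': add FIRST(C H') = { 'do', 'end', 'if', 'while' }.
Union: FOLLOW(B) = { 'do', 'end', 'if', 'while' }.

{ 'do', 'end', 'if', 'while' }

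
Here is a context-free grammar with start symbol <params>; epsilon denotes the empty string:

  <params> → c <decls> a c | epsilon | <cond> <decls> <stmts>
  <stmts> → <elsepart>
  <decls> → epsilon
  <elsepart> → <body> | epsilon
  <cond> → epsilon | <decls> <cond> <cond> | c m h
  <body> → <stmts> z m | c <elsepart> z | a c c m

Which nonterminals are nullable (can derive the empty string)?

{ <cond>, <decls>, <elsepart>, <params>, <stmts> }

Directly nullable (have an epsilon-production): <params>, <decls>, <elsepart>, <cond>.
<stmts> → <elsepart> with every symbol nullable, so <stmts> is nullable.
No other nonterminal has a production whose RHS symbols are all nullable.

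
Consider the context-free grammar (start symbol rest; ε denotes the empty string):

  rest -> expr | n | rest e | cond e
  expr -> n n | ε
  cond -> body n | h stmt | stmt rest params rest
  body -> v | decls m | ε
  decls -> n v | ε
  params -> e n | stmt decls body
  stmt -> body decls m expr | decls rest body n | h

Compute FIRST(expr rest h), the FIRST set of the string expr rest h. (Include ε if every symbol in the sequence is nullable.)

Add FIRST(expr)\{ε} = { n }; expr is nullable, continue.
Add FIRST(rest)\{ε} = { e, h, m, n, v }; rest is nullable, continue.
h is a terminal; add {h} and stop.

{ e, h, m, n, v }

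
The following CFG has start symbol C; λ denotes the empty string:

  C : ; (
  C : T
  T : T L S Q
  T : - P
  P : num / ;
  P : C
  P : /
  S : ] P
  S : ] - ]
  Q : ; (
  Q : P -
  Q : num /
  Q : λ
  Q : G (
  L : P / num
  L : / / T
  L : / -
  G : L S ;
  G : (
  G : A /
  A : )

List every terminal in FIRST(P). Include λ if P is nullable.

{ -, /, ;, num }

P : num / ; contributes {num}.
From P : C: add FIRST(C) = { -, ; }.
P : / contributes {/}.
Union: FIRST(P) = { -, /, ;, num }.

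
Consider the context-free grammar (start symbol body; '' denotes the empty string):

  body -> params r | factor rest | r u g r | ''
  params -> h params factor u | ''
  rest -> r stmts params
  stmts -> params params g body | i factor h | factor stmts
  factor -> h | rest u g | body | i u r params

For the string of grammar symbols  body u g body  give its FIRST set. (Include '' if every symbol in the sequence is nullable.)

{ h, i, r, u }

Add FIRST(body)\{''} = { h, i, r }; body is nullable, continue.
u is a terminal; add {u} and stop.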